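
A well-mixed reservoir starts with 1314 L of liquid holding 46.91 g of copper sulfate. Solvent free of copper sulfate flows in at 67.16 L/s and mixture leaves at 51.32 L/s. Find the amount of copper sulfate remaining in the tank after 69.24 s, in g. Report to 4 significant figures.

Let m(t) be the amount of copper sulfate. Volume: V(t) = V₀ + (Q_in − Q_out) t = 1314 + 15.8400 t; V(69.24) = 2410.76 L.
Solute balance: dm/dt = 0 − Q_out C = −Q_out m/V(t).
dm/m = −Q_out dt/(V₀ + 15.8400 t); integrating gives ln(m/m₀) = −(Q_out/(Q_in−Q_out)) ln(V/V₀).
m = m₀ (V₀/V)^(Q_out/(Q_in−Q_out)) = 46.91 × (1314/2410.76)^(3.23990) = 6.56691 g.

6.567 g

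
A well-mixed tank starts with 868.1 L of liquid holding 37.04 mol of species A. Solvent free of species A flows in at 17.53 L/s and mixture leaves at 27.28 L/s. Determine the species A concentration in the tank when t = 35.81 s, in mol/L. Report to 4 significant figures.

0.01692 mol/L

Let m(t) be the amount of species A. Volume: V(t) = V₀ + (Q_in − Q_out) t = 868.1 − 9.75000 t; V(35.81) = 518.952 L.
Solute balance: dm/dt = 0 − Q_out C = −Q_out m/V(t).
Separate: dm/m = −Q_out dt/V(t) ⇒ ln(m/m₀) = −(Q_out/(Q_in−Q_out)) ln(V/V₀).
m = m₀ (V₀/V)^(Q_out/(Q_in−Q_out)) = 37.04 × (868.1/518.952)^(-2.79795) = 8.77994 mol.
C = m/V = 8.77994/518.952 = 0.0169186 mol/L.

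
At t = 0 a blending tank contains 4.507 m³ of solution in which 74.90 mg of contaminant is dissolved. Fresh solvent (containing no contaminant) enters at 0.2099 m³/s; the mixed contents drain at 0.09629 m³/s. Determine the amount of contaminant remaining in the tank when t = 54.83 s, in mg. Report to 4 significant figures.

35.89 mg

Total volume: dV/dt = Q_in − Q_out = 0.113610 m³/s, so V(t) = 4.507 + 0.113610 t and V(54.83) = 10.7362 m³.
Species balance (pure solvent in): dm/dt = −Q_out · m/V(t).
dm/m = −Q_out dt/(V₀ + 0.113610 t); integrating gives ln(m/m₀) = −(Q_out/(Q_in−Q_out)) ln(V/V₀).
m = m₀ (V₀/V)^(Q_out/(Q_in−Q_out)) = 74.90 × (4.507/10.7362)^(0.847549) = 35.8910 mg.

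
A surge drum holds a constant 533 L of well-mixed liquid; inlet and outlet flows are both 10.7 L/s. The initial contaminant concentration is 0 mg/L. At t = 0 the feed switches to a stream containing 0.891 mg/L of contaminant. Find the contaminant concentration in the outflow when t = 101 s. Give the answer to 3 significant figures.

0.774 mg/L

Unsteady species balance (constant V, well mixed): V dC/dt = Q(C_in − C).
So dC/dt = (C_in − C)/τ with τ = V/Q = 533/10.7 = 49.813 s.
Integrating: C(t) = C_in + (C₀ − C_in) e^(−t/τ).
C(101) = 0.891 + (0 − 0.891)·e^(−101/49.813) = 0.891 + (-0.89100)·0.13165 = 0.77370 mg/L.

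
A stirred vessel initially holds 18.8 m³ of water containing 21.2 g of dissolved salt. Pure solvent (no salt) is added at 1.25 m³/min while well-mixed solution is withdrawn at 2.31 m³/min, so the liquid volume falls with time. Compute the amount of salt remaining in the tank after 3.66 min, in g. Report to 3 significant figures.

12.8 g

Let m(t) be the amount of salt. Volume: V(t) = V₀ + (Q_in − Q_out) t = 18.8 − 1.0600 t; V(3.66) = 14.920 m³.
Solute balance: dm/dt = 0 − Q_out C = −Q_out m/V(t).
Separate: dm/m = −Q_out dt/V(t) ⇒ ln(m/m₀) = −(Q_out/(Q_in−Q_out)) ln(V/V₀).
m = m₀ (V₀/V)^(Q_out/(Q_in−Q_out)) = 21.2 × (18.8/14.920)^(-2.1792) = 12.811 g.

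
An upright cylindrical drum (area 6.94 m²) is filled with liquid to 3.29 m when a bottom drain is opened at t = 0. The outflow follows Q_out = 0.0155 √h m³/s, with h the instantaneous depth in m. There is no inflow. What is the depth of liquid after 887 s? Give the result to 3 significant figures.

0.678 m

A dh/dt = −Q_out = −0.0155 √h.
Separate and integrate: 2(√h − √h₀) = −(0.0155/A) t.
√h = √3.29 − 0.0155·887/(2·6.94) = 1.8138 − 0.99053 = 0.82331.
h = 0.82331² = 0.67784 m.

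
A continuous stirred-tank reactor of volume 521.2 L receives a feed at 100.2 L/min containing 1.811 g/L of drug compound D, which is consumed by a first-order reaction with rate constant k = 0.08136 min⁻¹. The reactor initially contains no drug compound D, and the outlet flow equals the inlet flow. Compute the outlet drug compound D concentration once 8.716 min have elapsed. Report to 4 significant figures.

V dC/dt = Q(C_in − C) − k V C.
dC/dt = (Q/V) C_in − (Q/V + k) C; effective rate a = Q/V + k = 0.192249 + 0.08136 = 0.273609 min⁻¹.
C_ss = Q C_in/(Q + kV) = 1.27248 g/L; C(t) = C_ss + (C₀ − C_ss) e^(−a t).
C(8.716) = 1.27248 + (-1.27248)·e^(−0.273609·8.716) = 1.27248 + (-1.27248)·0.0921099 = 1.15527 g/L.

1.155 g/L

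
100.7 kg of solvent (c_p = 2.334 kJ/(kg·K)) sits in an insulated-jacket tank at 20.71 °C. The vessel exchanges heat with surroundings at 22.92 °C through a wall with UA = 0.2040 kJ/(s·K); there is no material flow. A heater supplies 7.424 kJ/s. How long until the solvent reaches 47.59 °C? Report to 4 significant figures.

M c_p dT/dt = −UA(T − T_amb) + Q̇.
τ = M c_p/UA = 1152.13 s; T_ss = T_amb + Q̇/UA = 22.92 + 7.424/0.2040 = 59.3122 °C.
T(t) = T_ss + (T₀ − T_ss)e^(−t/τ); set T = 47.59:
t = −τ ln[(T − T_ss)/(T₀ − T_ss)] = −1152.13 · ln(0.303666) = 1373.14 s.

1373 s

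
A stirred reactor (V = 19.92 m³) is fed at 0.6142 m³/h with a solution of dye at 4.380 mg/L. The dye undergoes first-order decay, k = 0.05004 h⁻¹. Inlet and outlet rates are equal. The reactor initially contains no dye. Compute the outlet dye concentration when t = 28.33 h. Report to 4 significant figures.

Accumulation = in − out − consumed: V dC/dt = Q C_in − Q C − k V C.
dC/dt = (Q/V) C_in − (Q/V + k) C; effective rate a = Q/V + k = 0.0308333 + 0.05004 = 0.0808733 h⁻¹.
C_ss = Q C_in/(Q + kV) = 1.66990 mg/L; C(t) = C_ss + (C₀ − C_ss) e^(−a t).
C(28.33) = 1.66990 + (-1.66990)·e^(−0.0808733·28.33) = 1.66990 + (-1.66990)·0.101151 = 1.50098 mg/L.

1.501 mg/L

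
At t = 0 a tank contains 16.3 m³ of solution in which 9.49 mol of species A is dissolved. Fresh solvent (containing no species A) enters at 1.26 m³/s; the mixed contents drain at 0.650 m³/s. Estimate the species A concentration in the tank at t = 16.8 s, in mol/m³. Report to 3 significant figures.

0.213 mol/m³

Let m(t) be the amount of species A. Volume: V(t) = V₀ + (Q_in − Q_out) t = 16.3 + 0.61000 t; V(16.8) = 26.548 m³.
No species A enters, so dm/dt = −Q_out · (m/V).
dm/m = −Q_out dt/(V₀ + 0.61000 t); integrating gives ln(m/m₀) = −(Q_out/(Q_in−Q_out)) ln(V/V₀).
m = m₀ (V₀/V)^(Q_out/(Q_in−Q_out)) = 9.49 × (16.3/26.548)^(1.0656) = 5.6433 mol.
C = m/V = 5.6433/26.548 = 0.21257 mol/m³.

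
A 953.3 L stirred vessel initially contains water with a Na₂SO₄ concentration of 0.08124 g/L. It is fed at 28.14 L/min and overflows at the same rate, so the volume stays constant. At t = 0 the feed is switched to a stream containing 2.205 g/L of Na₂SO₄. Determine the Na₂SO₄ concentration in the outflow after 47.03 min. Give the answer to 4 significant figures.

Mass balance on the solute (V constant): V dC/dt = Q(C_in − C).
So dC/dt = (C_in − C)/τ with τ = V/Q = 953.3/28.14 = 33.8770 min.
Solution: C(t) = C_in + (C₀ − C_in) e^(−t/τ).
C(47.03) = 2.205 + (0.08124 − 2.205)·e^(−47.03/33.8770) = 2.205 + (-2.12376)·0.249510 = 1.67510 g/L.

1.675 g/L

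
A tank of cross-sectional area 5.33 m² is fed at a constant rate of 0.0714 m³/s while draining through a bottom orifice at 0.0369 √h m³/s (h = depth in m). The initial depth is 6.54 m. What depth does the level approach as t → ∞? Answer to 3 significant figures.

3.74 m

Level balance: A dh/dt = 0.0714 − 0.0369 √h. Setting dh/dt = 0:
Q_in = 0.0369 √h_ss ⇒ √h_ss = 0.0714/0.0369 = 1.9350.
h_ss = 1.9350² = 3.7441 m. (Since h₀ = 6.54 m > h_ss, the level will fall toward this value.)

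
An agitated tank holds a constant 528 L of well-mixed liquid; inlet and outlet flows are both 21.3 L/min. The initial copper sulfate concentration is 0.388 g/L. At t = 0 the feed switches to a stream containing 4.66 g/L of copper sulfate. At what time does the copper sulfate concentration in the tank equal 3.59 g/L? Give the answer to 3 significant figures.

34.3 min

Species balance on the tank: V dC/dt = Q(C_in − C), so τ = V/Q = 24.789 min.
C(t) = C_in + (C₀ − C_in) e^(−t/τ). Set C = 3.59 and solve for t:
e^(−t/τ) = (C − C_in)/(C₀ − C_in) = (3.59 − 4.66)/(0.388 − 4.66) = 0.25047
t = −τ ln(…) = 24.789 × 1.3844 = 34.318 min.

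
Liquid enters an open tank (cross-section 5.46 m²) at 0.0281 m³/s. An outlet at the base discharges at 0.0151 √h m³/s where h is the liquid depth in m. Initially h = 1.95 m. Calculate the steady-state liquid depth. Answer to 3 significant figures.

3.46 m

Level balance: A dh/dt = 0.0281 − 0.0151 √h. Setting dh/dt = 0:
Q_in = 0.0151 √h_ss ⇒ √h_ss = 0.0281/0.0151 = 1.8609.
h_ss = 1.8609² = 3.4630 m. (Since h₀ = 1.95 m < h_ss, the level will rise toward this value.)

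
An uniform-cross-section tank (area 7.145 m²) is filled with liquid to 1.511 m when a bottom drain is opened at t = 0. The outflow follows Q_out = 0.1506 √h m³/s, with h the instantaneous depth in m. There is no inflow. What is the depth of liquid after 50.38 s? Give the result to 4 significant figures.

A dh/dt = −Q_out = −0.1506 √h.
This is separable: 2 d(√h)/dt = −0.1506/A, so √h = √h₀ − (0.1506/(2A)) t.
√h = √1.511 − 0.1506·50.38/(2·7.145) = 1.22923 − 0.530947 = 0.698281.
h = 0.698281² = 0.487596 m.

0.4876 m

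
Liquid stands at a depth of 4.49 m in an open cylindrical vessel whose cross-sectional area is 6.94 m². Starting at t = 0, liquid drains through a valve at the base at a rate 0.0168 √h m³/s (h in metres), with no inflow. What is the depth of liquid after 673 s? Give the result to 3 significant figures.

A dh/dt = −Q_out = −0.0168 √h.
Separate and integrate: 2(√h − √h₀) = −(0.0168/A) t.
√h = √4.49 − 0.0168·673/(2·6.94) = 2.1190 − 0.81458 = 1.3044.
h = 1.3044² = 1.7014 m.

1.70 m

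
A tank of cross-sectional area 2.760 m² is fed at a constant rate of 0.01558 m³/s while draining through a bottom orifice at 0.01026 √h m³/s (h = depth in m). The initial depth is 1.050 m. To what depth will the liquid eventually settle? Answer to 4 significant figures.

2.306 m

A dh/dt = Q_in − 0.01026 √h. Steady state requires inflow = outflow:
Q_in = 0.01026 √h_ss ⇒ √h_ss = 0.01558/0.01026 = 1.51852.
h_ss = 1.51852² = 2.30590 m. (Since h₀ = 1.050 m < h_ss, the level will rise toward this value.)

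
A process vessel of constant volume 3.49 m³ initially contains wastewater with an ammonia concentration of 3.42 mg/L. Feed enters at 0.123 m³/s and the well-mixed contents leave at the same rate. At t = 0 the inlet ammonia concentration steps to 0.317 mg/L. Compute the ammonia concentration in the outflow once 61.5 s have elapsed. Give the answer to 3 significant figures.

0.672 mg/L

Species balance on the tank: V dC/dt = Q(C_in − C).
So dC/dt = (C_in − C)/τ with τ = V/Q = 3.49/0.123 = 28.374 s.
This is linear first-order; C(t) = C_in + (C₀ − C_in) e^(−t/τ).
C(61.5) = 0.317 + (3.42 − 0.317)·e^(−61.5/28.374) = 0.317 + (3.1030)·0.11447 = 0.67219 mg/L.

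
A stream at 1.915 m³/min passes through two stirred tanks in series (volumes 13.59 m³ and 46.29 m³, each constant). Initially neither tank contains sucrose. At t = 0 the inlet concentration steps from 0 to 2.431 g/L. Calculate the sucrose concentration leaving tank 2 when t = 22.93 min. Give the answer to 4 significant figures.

Time constants: τᵢ = Vᵢ/Q for each well-mixed tank.
τ₁ = 13.59/1.915 = 7.09661 min; τ₂ = 46.29/1.915 = 24.1723 min.
Tank 1: C₁ = C_in(1 − e^(−t/τ₁)). Tank 2 (τ₁ ≠ τ₂): C₂ = C_in[1 − (τ₁ e^(−t/τ₁) − τ₂ e^(−t/τ₂))/(τ₁ − τ₂)].
At t = 22.93: e^(−t/τ₁) = 0.0395131, e^(−t/τ₂) = 0.387281.
C₂ = 2.431·[1 − (7.09661·0.0395131 − 24.1723·0.387281)/(-17.0757)] = 2.431·0.468188 = 1.13817 g/L.

1.138 g/L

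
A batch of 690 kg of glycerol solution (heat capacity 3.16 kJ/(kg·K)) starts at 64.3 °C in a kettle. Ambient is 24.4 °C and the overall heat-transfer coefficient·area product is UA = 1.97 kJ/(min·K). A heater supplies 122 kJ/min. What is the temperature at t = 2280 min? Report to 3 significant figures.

83.5 °C

First-law balance (no shaft work): M c_p dT/dt = −UA(T − T_amb) + Q̇.
dT/dt = (T_ss − T)/τ with T_ss = T_amb + Q̇/UA = 24.4 + 122/1.97 = 86.329 °C, τ = M c_p/UA = 690·3.16/1.97 = 1106.8 min.
This is linear first-order; T(t) = T_ss + (T₀ − T_ss) e^(−t/τ).
T(2280) = 86.329 + (-22.029)·0.12746 = 83.521 °C.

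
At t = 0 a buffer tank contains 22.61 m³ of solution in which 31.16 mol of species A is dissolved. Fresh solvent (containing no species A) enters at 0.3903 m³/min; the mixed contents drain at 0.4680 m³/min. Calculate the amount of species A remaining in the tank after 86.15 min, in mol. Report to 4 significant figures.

Let m(t) be the amount of species A. Volume: V(t) = V₀ + (Q_in − Q_out) t = 22.61 − 0.0777000 t; V(86.15) = 15.9161 m³.
Species balance (pure solvent in): dm/dt = −Q_out · m/V(t).
dm/m = −Q_out dt/(V₀ − 0.0777000 t); integrating gives ln(m/m₀) = −(Q_out/(Q_in−Q_out)) ln(V/V₀).
m = m₀ (V₀/V)^(Q_out/(Q_in−Q_out)) = 31.16 × (22.61/15.9161)^(-6.02317) = 3.76088 mol.

3.761 mol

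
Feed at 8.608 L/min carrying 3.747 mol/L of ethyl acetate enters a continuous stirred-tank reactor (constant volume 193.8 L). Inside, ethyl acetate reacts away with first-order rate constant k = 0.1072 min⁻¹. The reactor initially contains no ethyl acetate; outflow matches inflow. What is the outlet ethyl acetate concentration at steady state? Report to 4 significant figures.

V dC/dt = Q(C_in − C) − k V C.
Steady state (dC/dt = 0): C_ss = Q C_in/(Q + kV) = C_in/(1 + kV/Q).
C_ss = 8.608·3.747/(8.608 + 0.1072·193.8) = 32.2542/29.3834 = 1.09770 mol/L.

1.098 mol/L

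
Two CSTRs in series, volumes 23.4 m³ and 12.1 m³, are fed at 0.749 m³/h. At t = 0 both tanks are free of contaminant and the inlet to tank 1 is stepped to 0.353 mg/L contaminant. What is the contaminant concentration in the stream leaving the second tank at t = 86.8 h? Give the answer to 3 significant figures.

Species balance on tank i: dCᵢ/dt = (Cᵢ₋₁ − Cᵢ)/τᵢ with τᵢ = Vᵢ/Q.
τ₁ = 23.4/0.749 = 31.242 h; τ₂ = 12.1/0.749 = 16.155 h.
Solving the cascade with C₁(0)=C₂(0)=0 gives C₂(t) = C_in[1 − (τ₁ e^(−t/τ₁) − τ₂ e^(−t/τ₂))/(τ₁ − τ₂)].
At t = 86.8: e^(−t/τ₁) = 0.062141, e^(−t/τ₂) = 0.0046402.
C₂ = 0.353·[1 − (31.242·0.062141 − 16.155·0.0046402)/(15.087)] = 0.353·0.87629 = 0.30933 mg/L.

0.309 mg/L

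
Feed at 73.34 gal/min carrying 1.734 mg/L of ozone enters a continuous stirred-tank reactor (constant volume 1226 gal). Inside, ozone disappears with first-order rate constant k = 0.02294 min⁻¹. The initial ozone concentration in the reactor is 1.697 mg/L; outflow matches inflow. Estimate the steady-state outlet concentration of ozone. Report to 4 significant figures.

V dC/dt = Q(C_in − C) − k V C.
At steady state: 0 = Q C_in − (Q + kV) C_ss, so C_ss = Q C_in/(Q + kV).
C_ss = 73.34·1.734/(73.34 + 0.02294·1226) = 127.172/101.464 = 1.25336 mg/L.

1.253 mg/L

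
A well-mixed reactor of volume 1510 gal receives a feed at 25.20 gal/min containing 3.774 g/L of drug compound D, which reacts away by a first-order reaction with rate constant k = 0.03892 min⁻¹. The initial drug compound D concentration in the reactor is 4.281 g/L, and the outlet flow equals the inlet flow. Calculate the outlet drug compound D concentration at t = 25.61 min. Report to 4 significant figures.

1.890 g/L

Accumulation = in − out − consumed: V dC/dt = Q C_in − Q C − k V C.
dC/dt = (Q/V) C_in − (Q/V + k) C; effective rate a = Q/V + k = 0.0166887 + 0.03892 = 0.0556087 min⁻¹.
C_ss = Q C_in/(Q + kV) = 1.13262 g/L; C(t) = C_ss + (C₀ − C_ss) e^(−a t).
C(25.61) = 1.13262 + (3.14838)·e^(−0.0556087·25.61) = 1.13262 + (3.14838)·0.240715 = 1.89048 g/L.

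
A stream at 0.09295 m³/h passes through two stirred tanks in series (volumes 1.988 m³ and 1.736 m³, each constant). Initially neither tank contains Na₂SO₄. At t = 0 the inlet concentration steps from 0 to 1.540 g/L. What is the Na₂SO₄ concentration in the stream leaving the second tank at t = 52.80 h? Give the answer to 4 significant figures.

1.139 g/L

Species balance on tank i: dCᵢ/dt = (Cᵢ₋₁ − Cᵢ)/τᵢ with τᵢ = Vᵢ/Q.
τ₁ = 1.988/0.09295 = 21.3878 h; τ₂ = 1.736/0.09295 = 18.6767 h.
Tank 1: C₁ = C_in(1 − e^(−t/τ₁)). Tank 2 (τ₁ ≠ τ₂): C₂ = C_in[1 − (τ₁ e^(−t/τ₁) − τ₂ e^(−t/τ₂))/(τ₁ − τ₂)].
At t = 52.80: e^(−t/τ₁) = 0.0846956, e^(−t/τ₂) = 0.0591872.
C₂ = 1.540·[1 − (21.3878·0.0846956 − 18.6767·0.0591872)/(2.71114)] = 1.540·0.739580 = 1.13895 g/L.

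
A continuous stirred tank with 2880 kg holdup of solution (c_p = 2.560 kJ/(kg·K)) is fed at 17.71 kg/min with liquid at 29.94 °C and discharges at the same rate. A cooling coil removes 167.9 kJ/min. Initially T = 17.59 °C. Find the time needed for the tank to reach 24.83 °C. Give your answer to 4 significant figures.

M c_p dT/dt = ṁ c_p (T_in − T) − Q̇.
τ = M/ṁ = 162.620 min; T_ss = T_in − Q̇/(ṁ c_p) = 26.2367 °C.
T(t) = T_ss + (T₀ − T_ss) e^(−t/τ). Set T = 24.83:
e^(−t/τ) = (24.83 − 26.2367)/(17.59 − 26.2367) = 0.162684
t = −162.620 · ln(0.162684) = 295.309 min.

295.3 min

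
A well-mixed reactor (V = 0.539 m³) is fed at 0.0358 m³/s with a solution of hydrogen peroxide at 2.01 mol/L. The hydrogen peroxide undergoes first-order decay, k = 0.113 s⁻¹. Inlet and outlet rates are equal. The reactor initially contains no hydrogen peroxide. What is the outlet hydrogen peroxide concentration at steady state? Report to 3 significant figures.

0.744 mol/L

Accumulation = in − out − consumed: V dC/dt = Q C_in − Q C − k V C.
At steady state: 0 = Q C_in − (Q + kV) C_ss, so C_ss = Q C_in/(Q + kV).
C_ss = 0.0358·2.01/(0.0358 + 0.113·0.539) = 0.071958/0.096707 = 0.74408 mol/L.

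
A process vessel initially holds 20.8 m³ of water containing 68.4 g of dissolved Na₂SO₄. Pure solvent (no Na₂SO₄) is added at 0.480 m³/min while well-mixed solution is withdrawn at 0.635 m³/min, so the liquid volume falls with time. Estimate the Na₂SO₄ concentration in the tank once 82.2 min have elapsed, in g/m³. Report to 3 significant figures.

0.175 g/m³

Let m(t) be the amount of Na₂SO₄. Volume: V(t) = V₀ + (Q_in − Q_out) t = 20.8 − 0.15500 t; V(82.2) = 8.0590 m³.
Solute balance: dm/dt = 0 − Q_out C = −Q_out m/V(t).
Separate: dm/m = −Q_out dt/V(t) ⇒ ln(m/m₀) = −(Q_out/(Q_in−Q_out)) ln(V/V₀).
m = m₀ (V₀/V)^(Q_out/(Q_in−Q_out)) = 68.4 × (20.8/8.0590)^(-4.0968) = 1.4063 g.
C = m/V = 1.4063/8.0590 = 0.17450 g/m³.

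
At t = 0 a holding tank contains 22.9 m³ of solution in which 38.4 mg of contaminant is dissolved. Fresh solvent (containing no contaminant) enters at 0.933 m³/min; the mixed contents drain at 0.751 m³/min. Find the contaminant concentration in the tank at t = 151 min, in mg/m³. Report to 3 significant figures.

0.0294 mg/m³

Let m(t) be the amount of contaminant. Volume: V(t) = V₀ + (Q_in − Q_out) t = 22.9 + 0.18200 t; V(151) = 50.382 m³.
Solute balance: dm/dt = 0 − Q_out C = −Q_out m/V(t).
Separate: dm/m = −Q_out dt/V(t) ⇒ ln(m/m₀) = −(Q_out/(Q_in−Q_out)) ln(V/V₀).
m = m₀ (V₀/V)^(Q_out/(Q_in−Q_out)) = 38.4 × (22.9/50.382)^(4.1264) = 1.4835 mg.
C = m/V = 1.4835/50.382 = 0.029446 mg/m³.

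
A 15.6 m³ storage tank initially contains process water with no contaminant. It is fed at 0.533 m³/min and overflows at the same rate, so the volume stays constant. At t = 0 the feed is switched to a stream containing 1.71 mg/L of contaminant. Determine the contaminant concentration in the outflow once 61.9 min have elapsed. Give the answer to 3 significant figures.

Accumulation = in − out for the solute gives V dC/dt = Q(C_in − C).
So dC/dt = (C_in − C)/τ with τ = V/Q = 15.6/0.533 = 29.268 min.
This is linear first-order; C(t) = C_in + (C₀ − C_in) e^(−t/τ).
C(61.9) = 1.71 + (0 − 1.71)·e^(−61.9/29.268) = 1.71 + (-1.7100)·0.12064 = 1.5037 mg/L.

1.50 mg/L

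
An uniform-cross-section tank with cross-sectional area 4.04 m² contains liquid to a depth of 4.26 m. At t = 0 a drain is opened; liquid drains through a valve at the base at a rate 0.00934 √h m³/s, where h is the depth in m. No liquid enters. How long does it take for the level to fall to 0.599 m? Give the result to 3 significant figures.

1120 s

Mass balance (ρ constant): A dh/dt = −0.00934 √h.
This is separable: 2 d(√h)/dt = −0.00934/A, so √h = √h₀ − (0.00934/(2A)) t.
t = 2A(√h₀ − √h)/0.00934 = 2·4.04·(√4.26 − √0.599)/0.00934
  = 8.0800 × (2.0640 − 0.77395) / 0.00934 = 1116.0 s.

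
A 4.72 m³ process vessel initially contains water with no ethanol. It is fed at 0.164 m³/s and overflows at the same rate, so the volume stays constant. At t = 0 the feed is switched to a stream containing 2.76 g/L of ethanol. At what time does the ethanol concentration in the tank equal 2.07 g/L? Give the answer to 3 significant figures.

39.9 s

Species balance on the tank: V dC/dt = Q(C_in − C), so τ = V/Q = 28.780 s.
C(t) = C_in + (C₀ − C_in) e^(−t/τ). Set C = 2.07 and solve for t:
e^(−t/τ) = (C − C_in)/(C₀ − C_in) = (2.07 − 2.76)/(0 − 2.76) = 0.25000
t = −τ ln(…) = 28.780 × 1.3863 = 39.898 s.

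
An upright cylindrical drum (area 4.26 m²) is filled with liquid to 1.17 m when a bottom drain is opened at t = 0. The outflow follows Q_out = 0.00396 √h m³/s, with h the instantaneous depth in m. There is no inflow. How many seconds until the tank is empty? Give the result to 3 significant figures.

2330 s

A dh/dt = −Q_out = −0.00396 √h.
Separate and integrate: 2(√h − √h₀) = −(0.00396/A) t.
Set h = 0: 2√h₀ = (0.00396/A) t_empty ⇒ t_empty = 2A√h₀/0.00396.
t_empty = 2·4.26·√1.17/0.00396 = 8.5200·1.0817/0.00396 = 2327.2 s.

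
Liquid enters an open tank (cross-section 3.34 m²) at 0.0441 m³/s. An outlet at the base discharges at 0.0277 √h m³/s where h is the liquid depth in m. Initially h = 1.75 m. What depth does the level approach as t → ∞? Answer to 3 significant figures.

Level balance: A dh/dt = 0.0441 − 0.0277 √h. Setting dh/dt = 0:
Q_in = 0.0277 √h_ss ⇒ √h_ss = 0.0441/0.0277 = 1.5921.
h_ss = 1.5921² = 2.5346 m. (Since h₀ = 1.75 m < h_ss, the level will rise toward this value.)

2.53 m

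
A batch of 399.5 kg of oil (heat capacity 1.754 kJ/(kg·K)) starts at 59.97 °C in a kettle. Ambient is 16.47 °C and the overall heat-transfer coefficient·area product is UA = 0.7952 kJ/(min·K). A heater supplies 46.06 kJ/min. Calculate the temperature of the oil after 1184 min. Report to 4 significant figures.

Heat balance on the well-mixed liquid: M c_p dT/dt = −UA(T − T_amb) + Q̇.
dT/dt = (T_ss − T)/τ with T_ss = T_amb + Q̇/UA = 16.47 + 46.06/0.7952 = 74.3925 °C, τ = M c_p/UA = 399.5·1.754/0.7952 = 881.191 min.
T approaches T_ss exponentially: T(t) = T_ss + (T₀ − T_ss) e^(−t/τ).
T(1184) = 74.3925 + (-14.4225)·0.260895 = 70.6298 °C.

70.63 °C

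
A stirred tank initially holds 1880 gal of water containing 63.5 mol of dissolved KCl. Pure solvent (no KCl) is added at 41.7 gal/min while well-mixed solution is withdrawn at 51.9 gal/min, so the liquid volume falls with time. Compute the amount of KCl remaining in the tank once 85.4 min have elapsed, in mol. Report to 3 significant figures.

Let m(t) be the amount of KCl. Volume: V(t) = V₀ + (Q_in − Q_out) t = 1880 − 10.200 t; V(85.4) = 1008.9 gal.
Solute balance: dm/dt = 0 − Q_out C = −Q_out m/V(t).
Separate: dm/m = −Q_out dt/V(t) ⇒ ln(m/m₀) = −(Q_out/(Q_in−Q_out)) ln(V/V₀).
m = m₀ (V₀/V)^(Q_out/(Q_in−Q_out)) = 63.5 × (1880/1008.9)^(-5.0882) = 2.6756 mol.

2.68 mol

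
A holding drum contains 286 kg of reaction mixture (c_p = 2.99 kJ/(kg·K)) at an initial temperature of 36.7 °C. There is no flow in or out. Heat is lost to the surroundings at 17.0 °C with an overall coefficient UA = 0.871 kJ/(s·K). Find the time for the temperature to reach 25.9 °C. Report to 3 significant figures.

M c_p dT/dt = −UA(T − T_amb).
τ = M c_p/UA = 981.79 s; T_ss = T_amb = 17.000 °C.
T(t) = T_ss + (T₀ − T_ss)e^(−t/τ); set T = 25.9:
t = −τ ln[(T − T_ss)/(T₀ − T_ss)] = −981.79 · ln(0.45178) = 780.10 s.

780 s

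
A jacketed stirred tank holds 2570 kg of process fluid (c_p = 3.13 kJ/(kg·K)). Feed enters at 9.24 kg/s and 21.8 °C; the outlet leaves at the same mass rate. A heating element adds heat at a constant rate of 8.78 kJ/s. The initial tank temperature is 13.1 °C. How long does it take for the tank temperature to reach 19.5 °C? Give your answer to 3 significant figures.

345 s

Heat balance on the well-mixed liquid: M c_p dT/dt = ṁ c_p (T_in − T) + 8.78.
τ = M/ṁ = 278.14 s; T_ss = T_in + Q̇/(ṁ c_p) = 22.104 °C.
T(t) = T_ss + (T₀ − T_ss) e^(−t/τ). Set T = 19.5:
e^(−t/τ) = (19.5 − 22.104)/(13.1 − 22.104) = 0.28917
t = −278.14 · ln(0.28917) = 345.10 s.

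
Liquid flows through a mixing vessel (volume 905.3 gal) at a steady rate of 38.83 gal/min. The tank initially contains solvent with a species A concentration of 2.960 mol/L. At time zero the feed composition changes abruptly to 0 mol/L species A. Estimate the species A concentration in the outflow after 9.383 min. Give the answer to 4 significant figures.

1.979 mol/L

Unsteady species balance (constant V, well mixed): V dC/dt = Q(C_in − C).
Time constant τ = V/Q = 905.3/38.83 = 23.3144 min.
C approaches C_in exponentially: C(t) = C_in + (C₀ − C_in) e^(−t/τ).
C(9.383) = 0 + (2.960 − 0)·e^(−9.383/23.3144) = 0 + (2.96000)·0.668677 = 1.97928 mol/L.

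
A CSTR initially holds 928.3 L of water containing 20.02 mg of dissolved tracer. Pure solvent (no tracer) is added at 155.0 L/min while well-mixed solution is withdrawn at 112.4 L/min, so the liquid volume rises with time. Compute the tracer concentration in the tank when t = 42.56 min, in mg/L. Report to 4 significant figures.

0.0004194 mg/L

Total volume: dV/dt = Q_in − Q_out = 42.6000 L/min, so V(t) = 928.3 + 42.6000 t and V(42.56) = 2741.36 L.
Species balance (pure solvent in): dm/dt = −Q_out · m/V(t).
dm/m = −Q_out dt/(V₀ + 42.6000 t); integrating gives ln(m/m₀) = −(Q_out/(Q_in−Q_out)) ln(V/V₀).
m = m₀ (V₀/V)^(Q_out/(Q_in−Q_out)) = 20.02 × (928.3/2741.36)^(2.63850) = 1.14984 mg.
C = m/V = 1.14984/2741.36 = 0.000419444 mg/L.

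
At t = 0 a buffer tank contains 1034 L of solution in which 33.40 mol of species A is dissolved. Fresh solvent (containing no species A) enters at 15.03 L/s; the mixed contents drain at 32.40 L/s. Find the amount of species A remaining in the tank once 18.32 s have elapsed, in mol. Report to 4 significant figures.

Total volume: dV/dt = Q_in − Q_out = -17.3700 L/s, so V(t) = 1034 − 17.3700 t and V(18.32) = 715.782 L.
Solute balance: dm/dt = 0 − Q_out C = −Q_out m/V(t).
dm/m = −Q_out dt/(V₀ − 17.3700 t); integrating gives ln(m/m₀) = −(Q_out/(Q_in−Q_out)) ln(V/V₀).
m = m₀ (V₀/V)^(Q_out/(Q_in−Q_out)) = 33.40 × (1034/715.782)^(-1.86528) = 16.8184 mol.

16.82 mol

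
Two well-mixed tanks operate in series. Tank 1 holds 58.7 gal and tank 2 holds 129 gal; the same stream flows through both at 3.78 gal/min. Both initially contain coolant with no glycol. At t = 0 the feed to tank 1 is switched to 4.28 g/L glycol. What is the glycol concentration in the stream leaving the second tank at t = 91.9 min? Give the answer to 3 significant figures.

Species balance on tank i: dCᵢ/dt = (Cᵢ₋₁ − Cᵢ)/τᵢ with τᵢ = Vᵢ/Q.
τ₁ = 58.7/3.78 = 15.529 min; τ₂ = 129/3.78 = 34.127 min.
Tank 1: C₁ = C_in(1 − e^(−t/τ₁)). Tank 2 (τ₁ ≠ τ₂): C₂ = C_in[1 − (τ₁ e^(−t/τ₁) − τ₂ e^(−t/τ₂))/(τ₁ − τ₂)].
At t = 91.9: e^(−t/τ₁) = 0.0026908, e^(−t/τ₂) = 0.067685.
C₂ = 4.28·[1 − (15.529·0.0026908 − 34.127·0.067685)/(-18.598)] = 4.28·0.87804 = 3.7580 g/L.

3.76 g/L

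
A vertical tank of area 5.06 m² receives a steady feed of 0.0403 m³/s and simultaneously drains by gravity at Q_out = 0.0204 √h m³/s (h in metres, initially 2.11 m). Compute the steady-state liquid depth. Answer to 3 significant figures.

Unsteady balance on liquid volume: A dh/dt = Q_in − 0.0204 √h. At steady state dh/dt = 0:
Q_in = 0.0204 √h_ss ⇒ √h_ss = 0.0403/0.0204 = 1.9755.
h_ss = 1.9755² = 3.9026 m. (Since h₀ = 2.11 m < h_ss, the level will rise toward this value.)

3.90 m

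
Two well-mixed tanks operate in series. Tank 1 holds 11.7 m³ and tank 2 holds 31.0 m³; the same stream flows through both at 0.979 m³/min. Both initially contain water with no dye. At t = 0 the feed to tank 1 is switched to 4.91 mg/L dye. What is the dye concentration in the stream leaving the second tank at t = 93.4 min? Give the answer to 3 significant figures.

4.50 mg/L

Species balance on tank i: dCᵢ/dt = (Cᵢ₋₁ − Cᵢ)/τᵢ with τᵢ = Vᵢ/Q.
τ₁ = 11.7/0.979 = 11.951 min; τ₂ = 31.0/0.979 = 31.665 min.
Solving the cascade with C₁(0)=C₂(0)=0 gives C₂(t) = C_in[1 − (τ₁ e^(−t/τ₁) − τ₂ e^(−t/τ₂))/(τ₁ − τ₂)].
At t = 93.4: e^(−t/τ₁) = 0.00040353, e^(−t/τ₂) = 0.052359.
C₂ = 4.91·[1 − (11.951·0.00040353 − 31.665·0.052359)/(-19.714)] = 4.91·0.91614 = 4.4983 mg/L.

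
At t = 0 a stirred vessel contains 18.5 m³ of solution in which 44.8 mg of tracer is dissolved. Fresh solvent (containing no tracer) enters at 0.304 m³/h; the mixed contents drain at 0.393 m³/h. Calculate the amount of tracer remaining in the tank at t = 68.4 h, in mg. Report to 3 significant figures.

7.69 mg

Total volume: dV/dt = Q_in − Q_out = -0.089000 m³/h, so V(t) = 18.5 − 0.089000 t and V(68.4) = 12.412 m³.
Solute balance: dm/dt = 0 − Q_out C = −Q_out m/V(t).
Separate: dm/m = −Q_out dt/V(t) ⇒ ln(m/m₀) = −(Q_out/(Q_in−Q_out)) ln(V/V₀).
m = m₀ (V₀/V)^(Q_out/(Q_in−Q_out)) = 44.8 × (18.5/12.412)^(-4.4157) = 7.6906 mg.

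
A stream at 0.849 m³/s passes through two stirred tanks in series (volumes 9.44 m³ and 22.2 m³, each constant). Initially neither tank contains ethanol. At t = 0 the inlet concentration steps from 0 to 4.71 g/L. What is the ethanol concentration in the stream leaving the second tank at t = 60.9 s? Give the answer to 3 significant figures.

3.93 g/L

Species balance on tank i: dCᵢ/dt = (Cᵢ₋₁ − Cᵢ)/τᵢ with τᵢ = Vᵢ/Q.
τ₁ = 9.44/0.849 = 11.119 s; τ₂ = 22.2/0.849 = 26.148 s.
Tank 1: C₁ = C_in(1 − e^(−t/τ₁)). Tank 2 (τ₁ ≠ τ₂): C₂ = C_in[1 − (τ₁ e^(−t/τ₁) − τ₂ e^(−t/τ₂))/(τ₁ − τ₂)].
At t = 60.9: e^(−t/τ₁) = 0.0041813, e^(−t/τ₂) = 0.097392.
C₂ = 4.71·[1 − (11.119·0.0041813 − 26.148·0.097392)/(-15.029)] = 4.71·0.83365 = 3.9265 g/L.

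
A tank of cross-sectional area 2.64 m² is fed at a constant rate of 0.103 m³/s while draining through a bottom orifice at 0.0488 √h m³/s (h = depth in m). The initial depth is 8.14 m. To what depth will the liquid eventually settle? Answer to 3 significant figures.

Level balance: A dh/dt = 0.103 − 0.0488 √h. Setting dh/dt = 0:
Q_in = 0.0488 √h_ss ⇒ √h_ss = 0.103/0.0488 = 2.1107.
h_ss = 2.1107² = 4.4549 m. (Since h₀ = 8.14 m > h_ss, the level will fall toward this value.)

4.45 m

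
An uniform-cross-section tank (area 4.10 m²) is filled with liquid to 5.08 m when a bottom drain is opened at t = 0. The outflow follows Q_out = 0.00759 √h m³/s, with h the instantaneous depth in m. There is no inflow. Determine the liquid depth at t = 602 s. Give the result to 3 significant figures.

2.88 m

With no inflow, A dh/dt = −0.00759 √h.
This is separable: 2 d(√h)/dt = −0.00759/A, so √h = √h₀ − (0.00759/(2A)) t.
√h = √5.08 − 0.00759·602/(2·4.10) = 2.2539 − 0.55722 = 1.6967.
h = 1.6967² = 2.8787 m.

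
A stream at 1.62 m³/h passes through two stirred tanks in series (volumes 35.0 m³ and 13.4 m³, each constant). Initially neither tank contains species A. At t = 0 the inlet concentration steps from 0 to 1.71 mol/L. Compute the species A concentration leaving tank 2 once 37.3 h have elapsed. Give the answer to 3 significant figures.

Each tank obeys Vᵢ dCᵢ/dt = Q(Cᵢ₋₁ − Cᵢ), so τᵢ = Vᵢ/Q.
τ₁ = 35.0/1.62 = 21.605 h; τ₂ = 13.4/1.62 = 8.2716 h.
Tank 1: C₁ = C_in(1 − e^(−t/τ₁)). Tank 2 (τ₁ ≠ τ₂): C₂ = C_in[1 − (τ₁ e^(−t/τ₁) − τ₂ e^(−t/τ₂))/(τ₁ − τ₂)].
At t = 37.3: e^(−t/τ₁) = 0.17791, e^(−t/τ₂) = 0.011005.
C₂ = 1.71·[1 − (21.605·0.17791 − 8.2716·0.011005)/(13.333)] = 1.71·0.71854 = 1.2287 mol/L.

1.23 mol/L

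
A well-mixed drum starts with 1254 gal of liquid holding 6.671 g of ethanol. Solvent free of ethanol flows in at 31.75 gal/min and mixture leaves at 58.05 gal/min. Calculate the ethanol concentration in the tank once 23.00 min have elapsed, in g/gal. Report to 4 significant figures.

0.002402 g/gal

Total volume: dV/dt = Q_in − Q_out = -26.3000 gal/min, so V(t) = 1254 − 26.3000 t and V(23.00) = 649.100 gal.
Species balance (pure solvent in): dm/dt = −Q_out · m/V(t).
Separate: dm/m = −Q_out dt/V(t) ⇒ ln(m/m₀) = −(Q_out/(Q_in−Q_out)) ln(V/V₀).
m = m₀ (V₀/V)^(Q_out/(Q_in−Q_out)) = 6.671 × (1254/649.100)^(-2.20722) = 1.55939 g.
C = m/V = 1.55939/649.100 = 0.00240239 g/gal.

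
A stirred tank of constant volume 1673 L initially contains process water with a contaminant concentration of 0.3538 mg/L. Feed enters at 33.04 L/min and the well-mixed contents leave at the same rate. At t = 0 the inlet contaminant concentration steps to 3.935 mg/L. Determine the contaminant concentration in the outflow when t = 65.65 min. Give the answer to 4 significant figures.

Accumulation = in − out for the solute gives V dC/dt = Q(C_in − C).
Time constant τ = V/Q = 1673/33.04 = 50.6356 min.
C approaches C_in exponentially: C(t) = C_in + (C₀ − C_in) e^(−t/τ).
C(65.65) = 3.935 + (0.3538 − 3.935)·e^(−65.65/50.6356) = 3.935 + (-3.58120)·0.273482 = 2.95561 mg/L.

2.956 mg/L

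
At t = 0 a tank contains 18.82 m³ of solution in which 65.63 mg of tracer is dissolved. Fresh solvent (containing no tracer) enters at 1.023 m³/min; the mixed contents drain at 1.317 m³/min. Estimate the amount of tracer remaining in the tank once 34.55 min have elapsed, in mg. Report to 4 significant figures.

2.030 mg

Let m(t) be the amount of tracer. Volume: V(t) = V₀ + (Q_in − Q_out) t = 18.82 − 0.294000 t; V(34.55) = 8.66230 m³.
Species balance (pure solvent in): dm/dt = −Q_out · m/V(t).
Separate: dm/m = −Q_out dt/V(t) ⇒ ln(m/m₀) = −(Q_out/(Q_in−Q_out)) ln(V/V₀).
m = m₀ (V₀/V)^(Q_out/(Q_in−Q_out)) = 65.63 × (18.82/8.66230)^(-4.47959) = 2.03021 mg.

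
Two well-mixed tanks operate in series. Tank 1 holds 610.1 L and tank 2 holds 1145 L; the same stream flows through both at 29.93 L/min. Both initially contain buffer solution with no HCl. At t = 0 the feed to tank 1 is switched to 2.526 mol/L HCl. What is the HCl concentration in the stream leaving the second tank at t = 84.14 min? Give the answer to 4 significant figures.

1.973 mol/L

Species balance on tank i: dCᵢ/dt = (Cᵢ₋₁ − Cᵢ)/τᵢ with τᵢ = Vᵢ/Q.
τ₁ = 610.1/29.93 = 20.3842 min; τ₂ = 1145/29.93 = 38.2559 min.
Solving the cascade with C₁(0)=C₂(0)=0 gives C₂(t) = C_in[1 − (τ₁ e^(−t/τ₁) − τ₂ e^(−t/τ₂))/(τ₁ − τ₂)].
At t = 84.14: e^(−t/τ₁) = 0.0161199, e^(−t/τ₂) = 0.110870.
C₂ = 2.526·[1 − (20.3842·0.0161199 − 38.2559·0.110870)/(-17.8717)] = 2.526·0.781059 = 1.97296 mol/L.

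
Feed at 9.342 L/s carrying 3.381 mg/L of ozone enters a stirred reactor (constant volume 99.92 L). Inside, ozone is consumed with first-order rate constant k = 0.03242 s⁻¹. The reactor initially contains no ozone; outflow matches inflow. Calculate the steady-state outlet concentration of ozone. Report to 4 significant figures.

2.510 mg/L

V dC/dt = Q(C_in − C) − k V C.
At steady state: 0 = Q C_in − (Q + kV) C_ss, so C_ss = Q C_in/(Q + kV).
C_ss = 9.342·3.381/(9.342 + 0.03242·99.92) = 31.5853/12.5814 = 2.51047 mg/L.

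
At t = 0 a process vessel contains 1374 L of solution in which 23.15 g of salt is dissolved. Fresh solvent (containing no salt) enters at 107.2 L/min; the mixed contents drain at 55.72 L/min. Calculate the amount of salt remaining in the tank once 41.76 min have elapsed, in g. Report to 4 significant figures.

8.353 g

Total volume: dV/dt = Q_in − Q_out = 51.4800 L/min, so V(t) = 1374 + 51.4800 t and V(41.76) = 3523.80 L.
No salt enters, so dm/dt = −Q_out · (m/V).
Separate: dm/m = −Q_out dt/V(t) ⇒ ln(m/m₀) = −(Q_out/(Q_in−Q_out)) ln(V/V₀).
m = m₀ (V₀/V)^(Q_out/(Q_in−Q_out)) = 23.15 × (1374/3523.80)^(1.08236) = 8.35291 g.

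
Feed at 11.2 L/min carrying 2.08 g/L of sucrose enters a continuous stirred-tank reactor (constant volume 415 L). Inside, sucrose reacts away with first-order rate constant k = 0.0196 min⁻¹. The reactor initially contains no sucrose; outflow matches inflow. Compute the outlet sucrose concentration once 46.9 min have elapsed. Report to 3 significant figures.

1.07 g/L

V dC/dt = Q(C_in − C) − k V C.
dC/dt = (Q/V) C_in − (Q/V + k) C; effective rate a = Q/V + k = 0.026988 + 0.0196 = 0.046588 min⁻¹.
C_ss = Q C_in/(Q + kV) = 1.2049 g/L; C(t) = C_ss + (C₀ − C_ss) e^(−a t).
C(46.9) = 1.2049 + (-1.2049)·e^(−0.046588·46.9) = 1.2049 + (-1.2049)·0.11248 = 1.0694 g/L.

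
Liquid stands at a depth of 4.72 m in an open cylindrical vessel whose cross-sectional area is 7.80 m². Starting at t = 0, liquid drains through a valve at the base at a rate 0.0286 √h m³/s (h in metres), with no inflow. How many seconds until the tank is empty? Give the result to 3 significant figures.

A dh/dt = −Q_out = −0.0286 √h.
This is separable: 2 d(√h)/dt = −0.0286/A, so √h = √h₀ − (0.0286/(2A)) t.
Tank is empty when √h = 0: t_empty = 2A√h₀/0.0286.
t_empty = 2·7.80·√4.72/0.0286 = 15.600·2.1726/0.0286 = 1185.0 s.

1190 s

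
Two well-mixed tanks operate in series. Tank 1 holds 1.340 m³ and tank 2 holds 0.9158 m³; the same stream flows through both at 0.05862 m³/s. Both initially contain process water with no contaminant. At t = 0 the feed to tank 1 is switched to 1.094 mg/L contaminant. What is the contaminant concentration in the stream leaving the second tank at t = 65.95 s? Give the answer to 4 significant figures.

Time constants: τᵢ = Vᵢ/Q for each well-mixed tank.
τ₁ = 1.340/0.05862 = 22.8591 s; τ₂ = 0.9158/0.05862 = 15.6227 s.
Tank 1: C₁ = C_in(1 − e^(−t/τ₁)). Tank 2 (τ₁ ≠ τ₂): C₂ = C_in[1 − (τ₁ e^(−t/τ₁) − τ₂ e^(−t/τ₂))/(τ₁ − τ₂)].
At t = 65.95: e^(−t/τ₁) = 0.0558511, e^(−t/τ₂) = 0.0146776.
C₂ = 1.094·[1 − (22.8591·0.0558511 − 15.6227·0.0146776)/(7.23644)] = 1.094·0.855260 = 0.935654 mg/L.

0.9357 mg/L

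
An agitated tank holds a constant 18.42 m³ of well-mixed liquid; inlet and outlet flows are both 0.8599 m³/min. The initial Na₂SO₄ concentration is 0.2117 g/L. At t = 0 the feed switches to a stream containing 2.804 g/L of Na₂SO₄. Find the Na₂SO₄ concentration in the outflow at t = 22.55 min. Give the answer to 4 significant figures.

Mass balance on the solute (V constant): V dC/dt = Q(C_in − C).
Time constant τ = V/Q = 18.42/0.8599 = 21.4211 min.
Integrating: C(t) = C_in + (C₀ − C_in) e^(−t/τ).
C(22.55) = 2.804 + (0.2117 − 2.804)·e^(−22.55/21.4211) = 2.804 + (-2.59230)·0.348994 = 1.89930 g/L.

1.899 g/L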